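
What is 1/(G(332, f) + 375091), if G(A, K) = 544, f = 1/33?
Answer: 1/375635 ≈ 2.6622e-6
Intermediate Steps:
f = 1/33 ≈ 0.030303
1/(G(332, f) + 375091) = 1/(544 + 375091) = 1/375635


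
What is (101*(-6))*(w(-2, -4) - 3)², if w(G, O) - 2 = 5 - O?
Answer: -38784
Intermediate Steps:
w(G, O) = 7 - O (w(G, O) = 2 + (5 - O) = 7 - O)
(101*(-6))*(w(-2, -4) - 3)² = (101*(-6))*((7 - 1*(-4)) - 3)² = -606*((7 + 4) - 3)² = -606*(11 - 3)² = -606*8² = -606*64 = -38784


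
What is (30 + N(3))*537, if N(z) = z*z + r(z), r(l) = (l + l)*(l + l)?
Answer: 40275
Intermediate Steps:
r(l) = 4*l² (r(l) = (2*l)*(2*l) = 4*l²)
N(z) = 5*z² (N(z) = z*z + 4*z² = z² + 4*z² = 5*z²)
(30 + N(3))*537 = (30 + 5*3²)*537 = (30 + 5*9)*537 = (30 + 45)*537 = 75*537 = 40275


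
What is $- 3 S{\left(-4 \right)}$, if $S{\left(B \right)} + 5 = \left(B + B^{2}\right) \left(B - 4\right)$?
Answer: $303$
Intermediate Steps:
$S{\left(B \right)} = -5 + \left(-4 + B\right) \left(B + B^{2}\right)$ ($S{\left(B \right)} = -5 + \left(B + B^{2}\right) \left(B - 4\right) = -5 + \left(B + B^{2}\right) \left(-4 + B\right) = -5 + \left(-4 + B\right) \left(B + B^{2}\right)$)
$- 3 S{\left(-4 \right)} = - 3 \left(-5 + \left(-4\right)^{3} - -16 - 3 \left(-4\right)^{2}\right) = - 3 \left(-5 - 64 + 16 - 48\right) = \left(-3\right) \left(-101\right) = 303$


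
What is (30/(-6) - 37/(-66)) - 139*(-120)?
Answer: 1100587/66 ≈ 16676.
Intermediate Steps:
(30/(-6) - 37/(-66)) - 139*(-120) = (30*(-1/6) - 37*(-1/66)) + 16680 = (-5 + 37/66) + 16680 = -293/66 + 16680 = 1100587/66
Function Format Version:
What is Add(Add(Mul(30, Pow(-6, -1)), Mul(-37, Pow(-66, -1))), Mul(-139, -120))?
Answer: Rational(1100587, 66) ≈ 16676.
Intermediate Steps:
Add(Add(Mul(30, Pow(-6, -1)), Mul(-37, Pow(-66, -1))), Mul(-139, -120)) = Add(Add(Mul(30, Rational(-1, 6)), Mul(-37, Rational(-1, 66))), 16680) = Add(Add(-5, Rational(37, 66)), 16680) = Add(Rational(-293, 66), 16680) = Rational(1100587, 66)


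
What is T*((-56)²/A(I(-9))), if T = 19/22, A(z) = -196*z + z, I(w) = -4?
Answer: 7448/2145 ≈ 3.4723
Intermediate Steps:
A(z) = -195*z
T = 19/22 (T = 19*(1/22) = 19/22 ≈ 0.86364)
T*((-56)²/A(I(-9))) = 19*((-56)²/((-195*(-4))))/22 = 19*(3136/780)/22 = 19*(3136*(1/780))/22 = (19/22)*(784/195) = 7448/2145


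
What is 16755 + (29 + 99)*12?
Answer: 18291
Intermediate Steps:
16755 + (29 + 99)*12 = 16755 + 128*12 = 16755 + 1536 = 18291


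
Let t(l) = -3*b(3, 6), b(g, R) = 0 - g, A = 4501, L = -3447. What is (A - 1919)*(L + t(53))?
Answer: -8876916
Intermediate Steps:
b(g, R) = -g
t(l) = 9 (t(l) = -(-3)*3 = -3*(-3) = 9)
(A - 1919)*(L + t(53)) = (4501 - 1919)*(-3447 + 9) = 2582*(-3438) = -8876916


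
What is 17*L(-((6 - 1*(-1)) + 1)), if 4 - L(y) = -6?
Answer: 170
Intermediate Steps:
L(y) = 10 (L(y) = 4 - 1*(-6) = 4 + 6 = 10)
17*L(-((6 - 1*(-1)) + 1)) = 17*10 = 170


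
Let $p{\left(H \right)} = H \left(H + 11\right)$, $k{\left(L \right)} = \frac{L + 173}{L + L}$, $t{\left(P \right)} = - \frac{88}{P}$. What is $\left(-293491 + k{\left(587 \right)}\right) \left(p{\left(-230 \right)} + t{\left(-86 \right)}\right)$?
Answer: $- \frac{373148036115498}{25241} \approx -1.4783 \cdot 10^{10}$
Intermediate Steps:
$k{\left(L \right)} = \frac{173 + L}{2 L}$
$p{\left(H \right)} = H \left(11 + H\right)$
$\left(-293491 + k{\left(587 \right)}\right) \left(p{\left(-230 \right)} + t{\left(-86 \right)}\right) = \left(-293491 + \frac{173 + 587}{2 \cdot 587}\right) \left(- 230 \left(11 - 230\right) - \frac{88}{-86}\right) = \left(-293491 + \frac{1}{2} \cdot \frac{1}{587} \cdot 760\right) \left(\left(-230\right) \left(-219\right) - - \frac{44}{43}\right) = \left(-293491 + \frac{380}{587}\right) \left(50370 + \frac{44}{43}\right) = \left(- \frac{172278837}{587}\right) \frac{2165954}{43} = - \frac{373148036115498}{25241}$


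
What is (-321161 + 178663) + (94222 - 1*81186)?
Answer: -129462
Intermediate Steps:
(-321161 + 178663) + (94222 - 1*81186) = -142498 + (94222 - 81186) = -142498 + 13036 = -129462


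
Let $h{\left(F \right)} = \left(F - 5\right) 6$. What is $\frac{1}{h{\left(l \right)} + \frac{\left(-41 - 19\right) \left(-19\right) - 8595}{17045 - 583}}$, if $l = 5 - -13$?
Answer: $\frac{16462}{1276581} \approx 0.012895$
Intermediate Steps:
$l = 18$ ($l = 5 + 13 = 18$)
$h{\left(F \right)} = -30 + 6 F$ ($h{\left(F \right)} = \left(-5 + F\right) 6 = -30 + 6 F$)
$\frac{1}{h{\left(l \right)} + \frac{\left(-41 - 19\right) \left(-19\right) - 8595}{17045 - 583}} = \frac{1}{\left(-30 + 6 \cdot 18\right) + \frac{\left(-41 - 19\right) \left(-19\right) - 8595}{17045 - 583}} = \frac{1}{\left(-30 + 108\right) + \frac{\left(-60\right) \left(-19\right) - 8595}{17045 - 583}} = \frac{1}{78 + \frac{1140 - 8595}{16462}} = \frac{1}{78 - \frac{7455}{16462}} = \frac{1}{\frac{1276581}{16462}} = \frac{16462}{1276581}$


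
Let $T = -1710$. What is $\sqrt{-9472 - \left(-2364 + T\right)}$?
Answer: $i \sqrt{5398} \approx 73.471 i$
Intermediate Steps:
$\sqrt{-9472 - \left(-2364 + T\right)} = \sqrt{-9472 + \left(2364 - -1710\right)} = \sqrt{-9472 + \left(2364 + 1710\right)} = \sqrt{-9472 + 4074} = \sqrt{-5398} = i \sqrt{5398}$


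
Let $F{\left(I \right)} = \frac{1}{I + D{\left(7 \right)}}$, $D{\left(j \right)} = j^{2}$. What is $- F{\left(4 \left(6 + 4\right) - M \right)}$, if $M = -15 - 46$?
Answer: $- \frac{1}{150} \approx -0.0066667$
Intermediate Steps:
$M = -61$
$F{\left(I \right)} = \frac{1}{49 + I}$ ($F{\left(I \right)} = \frac{1}{I + 7^{2}} = \frac{1}{I + 49} = \frac{1}{49 + I}$)
$- F{\left(4 \left(6 + 4\right) - M \right)} = - \frac{1}{49 + \left(4 \left(6 + 4\right) - -61\right)} = - \frac{1}{49 + \left(4 \cdot 10 + 61\right)} = - \frac{1}{49 + \left(40 + 61\right)} = - \frac{1}{49 + 101} = - \frac{1}{150}$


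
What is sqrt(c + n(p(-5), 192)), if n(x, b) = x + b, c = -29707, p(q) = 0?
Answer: I*sqrt(29515) ≈ 171.8*I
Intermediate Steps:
n(x, b) = b + x
sqrt(c + n(p(-5), 192)) = sqrt(-29707 + (192 + 0)) = sqrt(-29707 + 192) = sqrt(-29515) = I*sqrt(29515)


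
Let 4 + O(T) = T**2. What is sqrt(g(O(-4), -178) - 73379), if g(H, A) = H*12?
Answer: I*sqrt(73235) ≈ 270.62*I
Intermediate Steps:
O(T) = -4 + T**2
g(H, A) = 12*H
sqrt(g(O(-4), -178) - 73379) = sqrt(12*(-4 + (-4)**2) - 73379) = sqrt(12*(-4 + 16) - 73379) = sqrt(12*12 - 73379) = sqrt(144 - 73379) = sqrt(-73235) = I*sqrt(73235)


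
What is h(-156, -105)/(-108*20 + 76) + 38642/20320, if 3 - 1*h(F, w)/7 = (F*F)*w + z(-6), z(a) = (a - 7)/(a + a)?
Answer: -17033567339/1985010 ≈ -8581.1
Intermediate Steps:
z(a) = (-7 + a)/(2*a) (z(a) = (-7 + a)/((2*a)) = (-7 + a)*(1/(2*a)) = (-7 + a)/(2*a))
h(F, w) = 161/12 - 7*w*F² (h(F, w) = 21 - 7*((F*F)*w + (½)*(-7 - 6)/(-6)) = 21 - 7*(F²*w + (½)*(-⅙)*(-13)) = 21 - 7*(w*F² + 13/12) = 21 - 7*(13/12 + w*F²) = 21 + (-91/12 - 7*w*F²) = 161/12 - 7*w*F²)
h(-156, -105)/(-108*20 + 76) + 38642/20320 = (161/12 - 7*(-105)*(-156)²)/(-108*20 + 76) + 38642/20320 = (161/12 - 7*(-105)*24336)/(-2160 + 76) + 38642*(1/20320) = (161/12 + 17886960)/(-2084) + 19321/10160 = (214643681/12)*(-1/2084) + 19321/10160 = -214643681/25008 + 19321/10160 = -17033567339/1985010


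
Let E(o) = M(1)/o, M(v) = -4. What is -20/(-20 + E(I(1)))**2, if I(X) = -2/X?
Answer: -5/81 ≈ -0.061728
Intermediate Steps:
E(o) = -4/o
-20/(-20 + E(I(1)))**2 = -20/(-20 - 4/((-2/1)))**2 = -20/(-20 - 4/((-2*1)))**2 = -20/(-20 - 4/(-2))**2 = -20/(-20 - 4*(-1/2))**2 = -20/(-20 + 2)**2 = -20/((-18)**2) = -20/324 = -20*1/324 = -5/81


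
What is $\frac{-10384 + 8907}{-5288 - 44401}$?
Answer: $\frac{1477}{49689} \approx 0.029725$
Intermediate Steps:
$\frac{-10384 + 8907}{-5288 - 44401} = - \frac{1477}{-49689} = \left(-1477\right) \left(- \frac{1}{49689}\right) = \frac{1477}{49689}$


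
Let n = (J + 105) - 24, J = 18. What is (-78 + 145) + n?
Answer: 166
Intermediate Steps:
n = 99 (n = (18 + 105) - 24 = 123 - 24 = 99)
(-78 + 145) + n = (-78 + 145) + 99 = 67 + 99 = 166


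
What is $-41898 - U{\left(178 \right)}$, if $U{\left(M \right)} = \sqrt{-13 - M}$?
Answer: $-41898 - i \sqrt{191} \approx -41898.0 - 13.82 i$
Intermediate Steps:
$-41898 - U{\left(178 \right)} = -41898 - \sqrt{-13 - 178} = -41898 - \sqrt{-191} = -41898 - i \sqrt{191}$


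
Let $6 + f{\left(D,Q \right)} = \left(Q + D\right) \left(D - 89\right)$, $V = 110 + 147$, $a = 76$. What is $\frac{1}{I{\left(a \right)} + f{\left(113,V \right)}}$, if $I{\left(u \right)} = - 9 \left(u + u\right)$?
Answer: $\frac{1}{7506} \approx 0.00013323$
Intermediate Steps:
$V = 257$
$f{\left(D,Q \right)} = -6 + \left(-89 + D\right) \left(D + Q\right)$ ($f{\left(D,Q \right)} = -6 + \left(Q + D\right) \left(D - 89\right) = -6 + \left(D + Q\right) \left(-89 + D\right) = -6 + \left(-89 + D\right) \left(D + Q\right)$)
$I{\left(u \right)} = - 18 u$ ($I{\left(u \right)} = - 9 \cdot 2 u = - 18 u$)
$\frac{1}{I{\left(a \right)} + f{\left(113,V \right)}} = \frac{1}{\left(-18\right) 76 - \left(3895 - 12769\right)} = \frac{1}{-1368 - -8874} = \frac{1}{-1368 + 8874} = \frac{1}{7506}$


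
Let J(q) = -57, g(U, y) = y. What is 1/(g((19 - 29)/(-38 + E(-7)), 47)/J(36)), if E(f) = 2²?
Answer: -57/47 ≈ -1.2128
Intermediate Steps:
E(f) = 4
1/(g((19 - 29)/(-38 + E(-7)), 47)/J(36)) = 1/(47/(-57)) = 1/(47*(-1/57)) = 1/(-47/57) = -57/47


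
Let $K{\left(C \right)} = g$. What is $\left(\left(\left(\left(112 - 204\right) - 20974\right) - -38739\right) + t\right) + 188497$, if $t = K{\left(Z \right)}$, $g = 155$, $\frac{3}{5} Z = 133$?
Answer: $206325$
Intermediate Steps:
$Z = \frac{665}{3}$ ($Z = \frac{5}{3} \cdot 133 = \frac{665}{3} \approx 221.67$)
$K{\left(C \right)} = 155$
$t = 155$
$\left(\left(\left(\left(112 - 204\right) - 20974\right) - -38739\right) + t\right) + 188497 = \left(\left(\left(\left(112 - 204\right) - 20974\right) - -38739\right) + 155\right) + 188497 = \left(\left(\left(\left(112 - 204\right) - 20974\right) + 38739\right) + 155\right) + 188497 = \left(\left(\left(-92 - 20974\right) + 38739\right) + 155\right) + 188497 = \left(\left(-21066 + 38739\right) + 155\right) + 188497 = \left(17673 + 155\right) + 188497 = 17828 + 188497 = 206325$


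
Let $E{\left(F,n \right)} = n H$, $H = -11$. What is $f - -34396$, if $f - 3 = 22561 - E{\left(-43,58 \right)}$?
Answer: $57598$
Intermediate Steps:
$E{\left(F,n \right)} = - 11 n$ ($E{\left(F,n \right)} = n \left(-11\right) = - 11 n$)
$f = 23202$ ($f = 3 + \left(22561 - \left(-11\right) 58\right) = 3 + \left(22561 - -638\right) = 3 + \left(22561 + 638\right) = 3 + 23199 = 23202$)
$f - -34396 = 23202 - -34396 = 23202 + 34396 = 57598$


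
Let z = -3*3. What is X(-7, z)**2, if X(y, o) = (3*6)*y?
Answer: 15876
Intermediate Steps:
z = -9
X(y, o) = 18*y
X(-7, z)**2 = (18*(-7))**2 = (-126)**2 = 15876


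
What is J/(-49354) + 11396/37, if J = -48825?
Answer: 15249857/49354 ≈ 308.99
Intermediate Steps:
J/(-49354) + 11396/37 = -48825/(-49354) + 11396/37 = -48825*(-1/49354) + 11396*(1/37) = 48825/49354 + 308 = 15249857/49354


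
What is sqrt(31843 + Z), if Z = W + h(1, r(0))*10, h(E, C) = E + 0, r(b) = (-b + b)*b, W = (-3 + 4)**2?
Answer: sqrt(31854) ≈ 178.48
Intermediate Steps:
W = 1 (W = 1**2 = 1)
r(b) = 0 (r(b) = 0*b = 0)
h(E, C) = E
Z = 11 (Z = 1 + 1*10 = 1 + 10 = 11)
sqrt(31843 + Z) = sqrt(31843 + 11) = sqrt(31854)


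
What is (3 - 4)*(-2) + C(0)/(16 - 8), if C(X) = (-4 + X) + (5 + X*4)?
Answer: 17/8 ≈ 2.1250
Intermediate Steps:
C(X) = 1 + 5*X (C(X) = (-4 + X) + (5 + 4*X) = 1 + 5*X)
(3 - 4)*(-2) + C(0)/(16 - 8) = (3 - 4)*(-2) + (1 + 5*0)/(16 - 8) = -1*(-2) + (1 + 0)/8 = 2 + 1*(1/8) = 2 + 1/8 = 17/8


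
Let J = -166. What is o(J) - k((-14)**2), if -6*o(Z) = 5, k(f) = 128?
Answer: -773/6 ≈ -128.83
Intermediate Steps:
o(Z) = -5/6 (o(Z) = -1/6*5 = -5/6)
o(J) - k((-14)**2) = -5/6 - 1*128 = -5/6 - 128 = -773/6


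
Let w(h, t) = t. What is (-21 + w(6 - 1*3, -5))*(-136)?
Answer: 3536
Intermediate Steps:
(-21 + w(6 - 1*3, -5))*(-136) = (-21 - 5)*(-136) = -26*(-136) = 3536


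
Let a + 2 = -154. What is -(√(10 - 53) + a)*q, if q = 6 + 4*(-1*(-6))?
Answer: 4680 - 30*I*√43 ≈ 4680.0 - 196.72*I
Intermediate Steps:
q = 30 (q = 6 + 4*6 = 6 + 24 = 30)
a = -156 (a = -2 - 154 = -156)
-(√(10 - 53) + a)*q = -(√(10 - 53) - 156)*30 = -(√(-43) - 156)*30 = -(I*√43 - 156)*30 = -(-156 + I*√43)*30 = -(-4680 + 30*I*√43) = 4680 - 30*I*√43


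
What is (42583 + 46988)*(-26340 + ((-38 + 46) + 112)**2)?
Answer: -1069477740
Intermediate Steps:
(42583 + 46988)*(-26340 + ((-38 + 46) + 112)**2) = 89571*(-26340 + (8 + 112)**2) = 89571*(-26340 + 120**2) = 89571*(-26340 + 14400) = 89571*(-11940) = -1069477740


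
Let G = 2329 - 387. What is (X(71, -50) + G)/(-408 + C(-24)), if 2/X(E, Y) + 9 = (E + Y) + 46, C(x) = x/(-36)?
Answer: -168957/35438 ≈ -4.7677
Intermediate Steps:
G = 1942
C(x) = -x/36 (C(x) = x*(-1/36) = -x/36)
X(E, Y) = 2/(37 + E + Y) (X(E, Y) = 2/(-9 + ((E + Y) + 46)) = 2/(-9 + (46 + E + Y)) = 2/(37 + E + Y))
(X(71, -50) + G)/(-408 + C(-24)) = (2/(37 + 71 - 50) + 1942)/(-408 - 1/36*(-24)) = (2/58 + 1942)/(-408 + ⅔) = (2*(1/58) + 1942)/(-1222/3) = (1/29 + 1942)*(-3/1222) = (56319/29)*(-3/1222) = -168957/35438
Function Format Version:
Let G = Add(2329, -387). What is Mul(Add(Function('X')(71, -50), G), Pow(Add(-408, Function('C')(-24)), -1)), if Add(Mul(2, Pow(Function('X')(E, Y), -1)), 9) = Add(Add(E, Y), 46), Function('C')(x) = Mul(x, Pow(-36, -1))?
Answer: Rational(-168957, 35438) ≈ -4.7677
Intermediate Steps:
G = 1942
Function('C')(x) = Mul(Rational(-1, 36), x) (Function('C')(x) = Mul(x, Rational(-1, 36)) = Mul(Rational(-1, 36), x))
Function('X')(E, Y) = Mul(2, Pow(Add(37, E, Y), -1)) (Function('X')(E, Y) = Mul(2, Pow(Add(-9, Add(Add(E, Y), 46)), -1)) = Mul(2, Pow(Add(-9, Add(46, E, Y)), -1)) = Mul(2, Pow(Add(37, E, Y), -1)))
Mul(Add(Function('X')(71, -50), G), Pow(Add(-408, Function('C')(-24)), -1)) = Mul(Add(Mul(2, Pow(Add(37, 71, -50), -1)), 1942), Pow(Add(-408, Mul(Rational(-1, 36), -24)), -1)) = Mul(Add(Mul(2, Pow(58, -1)), 1942), Pow(Add(-408, Rational(2, 3)), -1)) = Mul(Add(Mul(2, Rational(1, 58)), 1942), Pow(Rational(-1222, 3), -1)) = Mul(Add(Rational(1, 29), 1942), Rational(-3, 1222)) = Mul(Rational(56319, 29), Rational(-3, 1222)) = Rational(-168957, 35438)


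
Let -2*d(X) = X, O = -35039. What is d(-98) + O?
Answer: -34990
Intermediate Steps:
d(X) = -X/2
d(-98) + O = -1/2*(-98) - 35039 = 49 - 35039 = -34990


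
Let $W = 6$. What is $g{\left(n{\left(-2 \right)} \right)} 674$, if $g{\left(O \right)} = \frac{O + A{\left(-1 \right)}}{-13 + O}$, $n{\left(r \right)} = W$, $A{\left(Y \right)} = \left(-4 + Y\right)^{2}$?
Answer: $- \frac{20894}{7} \approx -2984.9$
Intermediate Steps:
$n{\left(r \right)} = 6$
$g{\left(O \right)} = \frac{25 + O}{-13 + O}$ ($g{\left(O \right)} = \frac{O + \left(-4 - 1\right)^{2}}{-13 + O} = \frac{O + \left(-5\right)^{2}}{-13 + O} = \frac{O + 25}{-13 + O} = \frac{25 + O}{-13 + O}$)
$g{\left(n{\left(-2 \right)} \right)} 674 = \frac{25 + 6}{-13 + 6} \cdot 674 = \frac{1}{-7} \cdot 31 \cdot 674 = \left(- \frac{1}{7}\right) 31 \cdot 674 = \left(- \frac{31}{7}\right) 674 = - \frac{20894}{7}$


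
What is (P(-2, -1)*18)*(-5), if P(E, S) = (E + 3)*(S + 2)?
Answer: -90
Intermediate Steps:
P(E, S) = (2 + S)*(3 + E) (P(E, S) = (3 + E)*(2 + S) = (2 + S)*(3 + E))
(P(-2, -1)*18)*(-5) = ((6 + 2*(-2) + 3*(-1) - 2*(-1))*18)*(-5) = ((6 - 4 - 3 + 2)*18)*(-5) = (1*18)*(-5) = 18*(-5) = -90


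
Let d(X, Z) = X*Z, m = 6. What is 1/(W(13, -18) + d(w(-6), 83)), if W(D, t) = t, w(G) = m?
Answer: 1/480 ≈ 0.0020833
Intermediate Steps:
w(G) = 6
1/(W(13, -18) + d(w(-6), 83)) = 1/(-18 + 6*83) = 1/(-18 + 498) = 1/480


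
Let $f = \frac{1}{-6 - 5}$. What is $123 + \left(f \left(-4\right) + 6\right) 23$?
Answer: $\frac{2963}{11} \approx 269.36$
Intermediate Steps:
$f = - \frac{1}{11}$ ($f = \frac{1}{-11} = - \frac{1}{11} \approx -0.090909$)
$123 + \left(f \left(-4\right) + 6\right) 23 = 123 + \left(\left(- \frac{1}{11}\right) \left(-4\right) + 6\right) 23 = 123 + \left(\frac{4}{11} + 6\right) 23 = 123 + \frac{70}{11} \cdot 23 = 123 + \frac{1610}{11} = \frac{2963}{11}$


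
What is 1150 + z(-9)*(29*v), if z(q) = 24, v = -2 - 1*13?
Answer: -9290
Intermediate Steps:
v = -15 (v = -2 - 13 = -15)
1150 + z(-9)*(29*v) = 1150 + 24*(29*(-15)) = 1150 + 24*(-435) = 1150 - 10440 = -9290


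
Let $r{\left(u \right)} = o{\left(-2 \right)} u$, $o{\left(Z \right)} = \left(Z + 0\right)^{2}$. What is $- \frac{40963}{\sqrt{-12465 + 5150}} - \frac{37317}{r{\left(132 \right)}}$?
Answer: $- \frac{12439}{176} + \frac{40963 i \sqrt{7315}}{7315} \approx -70.676 + 478.94 i$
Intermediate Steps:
$o{\left(Z \right)} = Z^{2}$
$r{\left(u \right)} = 4 u$ ($r{\left(u \right)} = \left(-2\right)^{2} u = 4 u$)
$- \frac{40963}{\sqrt{-12465 + 5150}} - \frac{37317}{r{\left(132 \right)}} = - \frac{40963}{\sqrt{-12465 + 5150}} - \frac{37317}{4 \cdot 132} = - \frac{40963}{\sqrt{-7315}} - \frac{37317}{528} = - \frac{40963}{i \sqrt{7315}} - \frac{12439}{176} = - 40963 \left(- \frac{i \sqrt{7315}}{7315}\right) - \frac{12439}{176} = \frac{40963 i \sqrt{7315}}{7315} - \frac{12439}{176} = - \frac{12439}{176} + \frac{40963 i \sqrt{7315}}{7315}$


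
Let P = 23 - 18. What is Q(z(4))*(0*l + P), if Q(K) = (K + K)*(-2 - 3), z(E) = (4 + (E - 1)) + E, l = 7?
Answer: -550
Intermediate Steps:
z(E) = 3 + 2*E (z(E) = (4 + (-1 + E)) + E = (3 + E) + E = 3 + 2*E)
Q(K) = -10*K (Q(K) = (2*K)*(-5) = -10*K)
P = 5
Q(z(4))*(0*l + P) = (-10*(3 + 2*4))*(0*7 + 5) = (-10*(3 + 8))*(0 + 5) = -10*11*5 = -110*5 = -550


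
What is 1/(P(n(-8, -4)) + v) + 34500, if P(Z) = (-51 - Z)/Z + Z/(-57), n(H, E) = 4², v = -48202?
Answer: 1516768314588/43964299 ≈ 34500.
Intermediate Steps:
n(H, E) = 16
P(Z) = -Z/57 + (-51 - Z)/Z (P(Z) = (-51 - Z)/Z + Z*(-1/57) = (-51 - Z)/Z - Z/57 = -Z/57 + (-51 - Z)/Z)
1/(P(n(-8, -4)) + v) + 34500 = 1/((-1 - 51/16 - 1/57*16) - 48202) + 34500 = 1/((-1 - 51*1/16 - 16/57) - 48202) + 34500 = 1/((-1 - 51/16 - 16/57) - 48202) + 34500 = 1/(-4075/912 - 48202) + 34500 = 1/(-43964299/912) + 34500 = -912/43964299 + 34500 = 1516768314588/43964299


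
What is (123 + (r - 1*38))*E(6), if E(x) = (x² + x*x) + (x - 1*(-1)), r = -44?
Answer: 3239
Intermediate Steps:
E(x) = 1 + x + 2*x² (E(x) = (x² + x²) + (x + 1) = 2*x² + (1 + x) = 1 + x + 2*x²)
(123 + (r - 1*38))*E(6) = (123 + (-44 - 1*38))*(1 + 6 + 2*6²) = (123 + (-44 - 38))*(1 + 6 + 2*36) = (123 - 82)*(1 + 6 + 72) = 41*79 = 3239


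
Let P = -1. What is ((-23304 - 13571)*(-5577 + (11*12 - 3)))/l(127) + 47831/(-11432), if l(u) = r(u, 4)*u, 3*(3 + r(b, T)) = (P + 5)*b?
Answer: 6886863726037/724480136 ≈ 9505.9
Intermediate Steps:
r(b, T) = -3 + 4*b/3 (r(b, T) = -3 + ((-1 + 5)*b)/3 = -3 + (4*b)/3 = -3 + 4*b/3)
l(u) = u*(-3 + 4*u/3) (l(u) = (-3 + 4*u/3)*u = u*(-3 + 4*u/3))
((-23304 - 13571)*(-5577 + (11*12 - 3)))/l(127) + 47831/(-11432) = ((-23304 - 13571)*(-5577 + (11*12 - 3)))/(((⅓)*127*(-9 + 4*127))) + 47831/(-11432) = (-36875*(-5577 + (132 - 3)))/(((⅓)*127*(-9 + 508))) + 47831*(-1/11432) = (-36875*(-5577 + 129))/(((⅓)*127*499)) - 47831/11432 = (-36875*(-5448))/(63373/3) - 47831/11432 = 200895000*(3/63373) - 47831/11432 = 602685000/63373 - 47831/11432 = 6886863726037/724480136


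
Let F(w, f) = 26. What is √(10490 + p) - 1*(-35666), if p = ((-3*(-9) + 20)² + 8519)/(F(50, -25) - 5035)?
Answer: 35666 + √263141213138/5009 ≈ 35768.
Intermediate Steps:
p = -10728/5009 (p = ((-3*(-9) + 20)² + 8519)/(26 - 5035) = ((27 + 20)² + 8519)/(-5009) = (47² + 8519)*(-1/5009) = (2209 + 8519)*(-1/5009) = 10728*(-1/5009) = -10728/5009 ≈ -2.1417)
√(10490 + p) - 1*(-35666) = √(10490 - 10728/5009) - 1*(-35666) = √(52533682/5009) + 35666 = √263141213138/5009 + 35666 = 35666 + √263141213138/5009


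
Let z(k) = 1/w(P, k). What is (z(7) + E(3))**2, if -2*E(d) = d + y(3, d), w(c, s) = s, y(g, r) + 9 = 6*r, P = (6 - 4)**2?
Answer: 1681/49 ≈ 34.306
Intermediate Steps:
P = 4 (P = 2**2 = 4)
y(g, r) = -9 + 6*r
z(k) = 1/k
E(d) = 9/2 - 7*d/2 (E(d) = -(d + (-9 + 6*d))/2 = -(-9 + 7*d)/2 = 9/2 - 7*d/2)
(z(7) + E(3))**2 = (1/7 + (9/2 - 7/2*3))**2 = (1/7 + (9/2 - 21/2))**2 = (1/7 - 6)**2 = (-41/7)**2 = 1681/49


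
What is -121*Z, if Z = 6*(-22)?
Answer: 15972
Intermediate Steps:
Z = -132
-121*Z = -121*(-132) = 15972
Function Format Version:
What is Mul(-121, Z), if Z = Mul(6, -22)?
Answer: 15972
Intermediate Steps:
Z = -132
Mul(-121, Z) = Mul(-121, -132) = 15972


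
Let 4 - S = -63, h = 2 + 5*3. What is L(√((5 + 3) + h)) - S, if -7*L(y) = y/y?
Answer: -470/7 ≈ -67.143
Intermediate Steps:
h = 17 (h = 2 + 15 = 17)
S = 67 (S = 4 - 1*(-63) = 4 + 63 = 67)
L(y) = -⅐ (L(y) = -y/(7*y) = -⅐*1 = -⅐)
L(√((5 + 3) + h)) - S = -⅐ - 1*67 = -⅐ - 67 = -470/7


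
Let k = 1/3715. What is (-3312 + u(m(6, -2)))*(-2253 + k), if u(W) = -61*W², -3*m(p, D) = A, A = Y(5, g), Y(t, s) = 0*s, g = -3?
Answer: 27721088928/3715 ≈ 7.4619e+6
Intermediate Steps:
Y(t, s) = 0
A = 0
m(p, D) = 0 (m(p, D) = -⅓*0 = 0)
k = 1/3715 ≈ 0.00026918
(-3312 + u(m(6, -2)))*(-2253 + k) = (-3312 - 61*0²)*(-2253 + 1/3715) = (-3312 - 61*0)*(-8369894/3715) = (-3312 + 0)*(-8369894/3715) = -3312*(-8369894/3715) = 27721088928/3715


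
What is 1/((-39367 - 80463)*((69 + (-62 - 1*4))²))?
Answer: -1/1078470 ≈ -9.2724e-7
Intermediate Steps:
1/((-39367 - 80463)*((69 + (-62 - 1*4))²)) = 1/((-119830)*((69 + (-62 - 4))²)) = -1/(119830*(69 - 66)²) = -1/(119830*(3²)) = -1/119830/9 = -1/119830*⅑ = -1/1078470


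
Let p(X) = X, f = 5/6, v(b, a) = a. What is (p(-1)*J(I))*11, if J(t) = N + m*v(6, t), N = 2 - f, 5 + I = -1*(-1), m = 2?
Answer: 451/6 ≈ 75.167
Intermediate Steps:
f = ⅚ (f = 5*(⅙) = ⅚ ≈ 0.83333)
I = -4 (I = -5 - 1*(-1) = -5 + 1 = -4)
N = 7/6 (N = 2 - 1*⅚ = 2 - ⅚ = 7/6 ≈ 1.1667)
J(t) = 7/6 + 2*t
(p(-1)*J(I))*11 = -(7/6 + 2*(-4))*11 = -(7/6 - 8)*11 = -1*(-41/6)*11 = (41/6)*11 = 451/6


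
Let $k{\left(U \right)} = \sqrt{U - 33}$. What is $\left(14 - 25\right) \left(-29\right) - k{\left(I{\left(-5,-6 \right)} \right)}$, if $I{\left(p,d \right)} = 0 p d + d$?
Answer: $319 - i \sqrt{39} \approx 319.0 - 6.245 i$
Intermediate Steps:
$I{\left(p,d \right)} = d$ ($I{\left(p,d \right)} = 0 d + d = 0 + d = d$)
$k{\left(U \right)} = \sqrt{-33 + U}$
$\left(14 - 25\right) \left(-29\right) - k{\left(I{\left(-5,-6 \right)} \right)} = \left(14 - 25\right) \left(-29\right) - \sqrt{-33 - 6} = \left(-11\right) \left(-29\right) - \sqrt{-39} = 319 - i \sqrt{39}$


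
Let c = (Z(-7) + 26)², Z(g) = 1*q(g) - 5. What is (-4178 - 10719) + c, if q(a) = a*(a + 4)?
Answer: -13133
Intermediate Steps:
q(a) = a*(4 + a)
Z(g) = -5 + g*(4 + g) (Z(g) = 1*(g*(4 + g)) - 5 = g*(4 + g) - 5 = -5 + g*(4 + g))
c = 1764 (c = ((-5 - 7*(4 - 7)) + 26)² = ((-5 - 7*(-3)) + 26)² = ((-5 + 21) + 26)² = (16 + 26)² = 42² = 1764)
(-4178 - 10719) + c = (-4178 - 10719) + 1764 = -14897 + 1764 = -13133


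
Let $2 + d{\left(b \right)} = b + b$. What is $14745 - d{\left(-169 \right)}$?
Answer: $15085$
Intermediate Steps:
$d{\left(b \right)} = -2 + 2 b$ ($d{\left(b \right)} = -2 + \left(b + b\right) = -2 + 2 b$)
$14745 - d{\left(-169 \right)} = 14745 - \left(-2 + 2 \left(-169\right)\right) = 14745 - \left(-2 - 338\right) = 14745 - -340 = 14745 + 340 = 15085$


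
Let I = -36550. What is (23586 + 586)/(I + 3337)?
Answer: -24172/33213 ≈ -0.72779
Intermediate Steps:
(23586 + 586)/(I + 3337) = (23586 + 586)/(-36550 + 3337) = 24172/(-33213) = 24172*(-1/33213) = -24172/33213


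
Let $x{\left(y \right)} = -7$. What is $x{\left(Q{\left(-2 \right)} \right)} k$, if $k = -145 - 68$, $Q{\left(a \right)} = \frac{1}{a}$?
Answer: $1491$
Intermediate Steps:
$k = -213$
$x{\left(Q{\left(-2 \right)} \right)} k = \left(-7\right) \left(-213\right) = 1491$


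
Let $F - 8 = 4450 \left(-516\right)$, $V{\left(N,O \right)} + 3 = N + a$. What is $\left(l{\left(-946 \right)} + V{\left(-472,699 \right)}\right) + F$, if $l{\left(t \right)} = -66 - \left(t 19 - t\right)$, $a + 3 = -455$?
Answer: $-2280163$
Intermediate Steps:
$a = -458$ ($a = -3 - 455 = -458$)
$V{\left(N,O \right)} = -461 + N$ ($V{\left(N,O \right)} = -3 + \left(N - 458\right) = -3 + \left(-458 + N\right) = -461 + N$)
$l{\left(t \right)} = -66 - 18 t$ ($l{\left(t \right)} = -66 - \left(19 t - t\right) = -66 - 18 t$)
$F = -2296192$ ($F = 8 + 4450 \left(-516\right) = 8 - 2296200 = -2296192$)
$\left(l{\left(-946 \right)} + V{\left(-472,699 \right)}\right) + F = \left(\left(-66 - -17028\right) - 933\right) - 2296192 = \left(\left(-66 + 17028\right) - 933\right) - 2296192 = \left(16962 - 933\right) - 2296192 = 16029 - 2296192 = -2280163$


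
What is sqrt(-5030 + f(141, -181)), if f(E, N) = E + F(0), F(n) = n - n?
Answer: I*sqrt(4889) ≈ 69.921*I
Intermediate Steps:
F(n) = 0
f(E, N) = E (f(E, N) = E + 0 = E)
sqrt(-5030 + f(141, -181)) = sqrt(-5030 + 141) = sqrt(-4889) = I*sqrt(4889)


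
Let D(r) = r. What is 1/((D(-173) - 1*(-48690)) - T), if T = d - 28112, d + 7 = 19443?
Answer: 1/57193 ≈ 1.7485e-5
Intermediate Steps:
d = 19436 (d = -7 + 19443 = 19436)
T = -8676 (T = 19436 - 28112 = -8676)
1/((D(-173) - 1*(-48690)) - T) = 1/((-173 - 1*(-48690)) - 1*(-8676)) = 1/((-173 + 48690) + 8676) = 1/(48517 + 8676) = 1/57193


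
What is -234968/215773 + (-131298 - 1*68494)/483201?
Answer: -156646491784/104261729373 ≈ -1.5024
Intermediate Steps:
-234968/215773 + (-131298 - 1*68494)/483201 = -234968*1/215773 + (-131298 - 68494)*(1/483201) = -234968/215773 - 199792*1/483201 = -234968/215773 - 199792/483201 = -156646491784/104261729373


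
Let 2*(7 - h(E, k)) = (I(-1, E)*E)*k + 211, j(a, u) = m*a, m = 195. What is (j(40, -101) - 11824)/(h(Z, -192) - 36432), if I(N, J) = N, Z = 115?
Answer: 8048/95141 ≈ 0.084590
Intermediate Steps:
j(a, u) = 195*a
h(E, k) = -197/2 + E*k/2 (h(E, k) = 7 - ((-E)*k + 211)/2 = 7 - (-E*k + 211)/2 = 7 - (211 - E*k)/2 = 7 + (-211/2 + E*k/2) = -197/2 + E*k/2)
(j(40, -101) - 11824)/(h(Z, -192) - 36432) = (195*40 - 11824)/((-197/2 + (½)*115*(-192)) - 36432) = (7800 - 11824)/((-197/2 - 11040) - 36432) = -4024/(-22277/2 - 36432) = -4024/(-95141/2) = -4024*(-2/95141) = 8048/95141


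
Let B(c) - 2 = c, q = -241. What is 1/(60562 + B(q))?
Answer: 1/60323 ≈ 1.6577e-5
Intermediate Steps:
B(c) = 2 + c
1/(60562 + B(q)) = 1/(60562 + (2 - 241)) = 1/(60562 - 239) = 1/60323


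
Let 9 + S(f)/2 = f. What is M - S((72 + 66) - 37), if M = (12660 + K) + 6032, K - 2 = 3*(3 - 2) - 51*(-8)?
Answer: 18921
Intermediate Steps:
S(f) = -18 + 2*f
K = 413 (K = 2 + (3*(3 - 2) - 51*(-8)) = 2 + (3*1 + 408) = 2 + (3 + 408) = 2 + 411 = 413)
M = 19105 (M = (12660 + 413) + 6032 = 13073 + 6032 = 19105)
M - S((72 + 66) - 37) = 19105 - (-18 + 2*((72 + 66) - 37)) = 19105 - (-18 + 2*(138 - 37)) = 19105 - (-18 + 2*101) = 19105 - (-18 + 202) = 19105 - 1*184 = 19105 - 184 = 18921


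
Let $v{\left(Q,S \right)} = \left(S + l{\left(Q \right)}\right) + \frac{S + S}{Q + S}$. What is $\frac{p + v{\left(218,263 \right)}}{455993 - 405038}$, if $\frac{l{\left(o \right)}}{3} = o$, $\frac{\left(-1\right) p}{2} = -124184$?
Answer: $\frac{119906611}{24509355} \approx 4.8923$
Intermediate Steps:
$p = 248368$ ($p = \left(-2\right) \left(-124184\right) = 248368$)
$l{\left(o \right)} = 3 o$
$v{\left(Q,S \right)} = S + 3 Q + \frac{2 S}{Q + S}$ ($v{\left(Q,S \right)} = \left(S + 3 Q\right) + \frac{S + S}{Q + S} = \left(S + 3 Q\right) + \frac{2 S}{Q + S} = S + 3 Q + \frac{2 S}{Q + S}$)
$\frac{p + v{\left(218,263 \right)}}{455993 - 405038} = \frac{248368 + \frac{263^{2} + 2 \cdot 263 + 3 \cdot 218^{2} + 4 \cdot 218 \cdot 263}{218 + 263}}{455993 - 405038} = \frac{248368 + \frac{69169 + 526 + 3 \cdot 47524 + 229336}{481}}{50955} = \left(248368 + \frac{69169 + 526 + 142572 + 229336}{481}\right) \frac{1}{50955} = \left(248368 + \frac{1}{481} \cdot 441603\right) \frac{1}{50955} = \left(248368 + \frac{441603}{481}\right) \frac{1}{50955} = \frac{119906611}{481} \cdot \frac{1}{50955} = \frac{119906611}{24509355}$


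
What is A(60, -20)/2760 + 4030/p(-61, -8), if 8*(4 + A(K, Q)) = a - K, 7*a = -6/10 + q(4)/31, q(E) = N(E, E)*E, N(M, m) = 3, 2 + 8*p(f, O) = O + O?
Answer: -128728171559/71870400 ≈ -1791.1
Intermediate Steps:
p(f, O) = -1/4 + O/4 (p(f, O) = -1/4 + (O + O)/8 = -1/4 + (2*O)/8 = -1/4 + O/4)
q(E) = 3*E
a = -33/1085 (a = (-6/10 + (3*4)/31)/7 = (-6*1/10 + 12*(1/31))/7 = (-3/5 + 12/31)/7 = (1/7)*(-33/155) = -33/1085 ≈ -0.030415)
A(K, Q) = -34753/8680 - K/8 (A(K, Q) = -4 + (-33/1085 - K)/8 = -4 + (-33/8680 - K/8) = -34753/8680 - K/8)
A(60, -20)/2760 + 4030/p(-61, -8) = (-34753/8680 - 1/8*60)/2760 + 4030/(-1/4 + (1/4)*(-8)) = (-34753/8680 - 15/2)*(1/2760) + 4030/(-1/4 - 2) = -99853/8680*1/2760 + 4030/(-9/4) = -99853/23956800 + 4030*(-4/9) = -99853/23956800 - 16120/9 = -128728171559/71870400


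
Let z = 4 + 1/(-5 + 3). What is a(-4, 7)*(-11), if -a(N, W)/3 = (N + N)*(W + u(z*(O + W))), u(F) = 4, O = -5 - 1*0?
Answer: -2904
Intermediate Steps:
O = -5 (O = -5 + 0 = -5)
z = 7/2 (z = 4 + 1/(-2) = 4 - 1/2 = 7/2 ≈ 3.5000)
a(N, W) = -6*N*(4 + W) (a(N, W) = -3*(N + N)*(W + 4) = -3*2*N*(4 + W) = -6*N*(4 + W))
a(-4, 7)*(-11) = -6*(-4)*(4 + 7)*(-11) = -6*(-4)*11*(-11) = 264*(-11) = -2904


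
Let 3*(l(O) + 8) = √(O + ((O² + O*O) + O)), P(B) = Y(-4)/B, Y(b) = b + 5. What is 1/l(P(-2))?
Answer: -144/1153 - 3*I*√2/1153 ≈ -0.12489 - 0.0036797*I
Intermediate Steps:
Y(b) = 5 + b
P(B) = 1/B (P(B) = (5 - 4)/B = 1/B)
l(O) = -8 + √(2*O + 2*O²)/3 (l(O) = -8 + √(O + ((O² + O*O) + O))/3 = -8 + √(O + ((O² + O²) + O))/3 = -8 + √(O + (2*O² + O))/3 = -8 + √(O + (O + 2*O²))/3 = -8 + √(2*O + 2*O²)/3)
1/l(P(-2)) = 1/(-8 + √2*√((1 + 1/(-2))/(-2))/3) = 1/(-8 + √2*√(-(1 - ½)/2)/3) = 1/(-8 + √2*√(-½*½)/3) = 1/(-8 + √2*√(-¼)/3) = 1/(-8 + √2*(I/2)/3) = 1/(-8 + I*√2/6)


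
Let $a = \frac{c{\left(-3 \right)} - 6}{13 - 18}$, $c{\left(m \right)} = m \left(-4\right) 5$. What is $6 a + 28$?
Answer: $- \frac{184}{5} \approx -36.8$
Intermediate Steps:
$c{\left(m \right)} = - 20 m$ ($c{\left(m \right)} = - 4 m 5 = - 20 m$)
$a = - \frac{54}{5}$ ($a = \frac{\left(-20\right) \left(-3\right) - 6}{13 - 18} = \frac{60 - 6}{-5} = 54 \left(- \frac{1}{5}\right) = - \frac{54}{5} \approx -10.8$)
$6 a + 28 = 6 \left(- \frac{54}{5}\right) + 28 = - \frac{324}{5} + 28 = - \frac{184}{5}$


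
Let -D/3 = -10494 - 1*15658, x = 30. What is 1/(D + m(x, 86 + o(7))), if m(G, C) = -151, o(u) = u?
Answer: 1/78305 ≈ 1.2771e-5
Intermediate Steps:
D = 78456 (D = -3*(-10494 - 1*15658) = -3*(-10494 - 15658) = -3*(-26152) = 78456)
1/(D + m(x, 86 + o(7))) = 1/(78456 - 151) = 1/78305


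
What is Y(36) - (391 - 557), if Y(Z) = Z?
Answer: 202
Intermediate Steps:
Y(36) - (391 - 557) = 36 - (391 - 557) = 36 - 1*(-166) = 36 + 166 = 202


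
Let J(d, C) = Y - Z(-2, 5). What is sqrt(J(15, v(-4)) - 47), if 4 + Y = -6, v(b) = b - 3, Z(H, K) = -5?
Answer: 2*I*sqrt(13) ≈ 7.2111*I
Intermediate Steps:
v(b) = -3 + b
Y = -10 (Y = -4 - 6 = -10)
J(d, C) = -5 (J(d, C) = -10 - 1*(-5) = -10 + 5 = -5)
sqrt(J(15, v(-4)) - 47) = sqrt(-5 - 47) = sqrt(-52) = 2*I*sqrt(13)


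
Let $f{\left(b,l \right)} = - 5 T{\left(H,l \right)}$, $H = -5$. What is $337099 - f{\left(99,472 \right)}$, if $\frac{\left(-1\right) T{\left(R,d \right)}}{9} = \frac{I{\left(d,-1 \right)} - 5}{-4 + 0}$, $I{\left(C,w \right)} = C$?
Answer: $\frac{1369411}{4} \approx 3.4235 \cdot 10^{5}$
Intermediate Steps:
$T{\left(R,d \right)} = - \frac{45}{4} + \frac{9 d}{4}$ ($T{\left(R,d \right)} = - 9 \frac{d - 5}{-4 + 0} = - 9 \frac{-5 + d}{-4} = - 9 \left(-5 + d\right) \left(- \frac{1}{4}\right) = - 9 \left(\frac{5}{4} - \frac{d}{4}\right) = - \frac{45}{4} + \frac{9 d}{4}$)
$f{\left(b,l \right)} = \frac{225}{4} - \frac{45 l}{4}$ ($f{\left(b,l \right)} = - 5 \left(- \frac{45}{4} + \frac{9 l}{4}\right) = \frac{225}{4} - \frac{45 l}{4}$)
$337099 - f{\left(99,472 \right)} = 337099 - \left(\frac{225}{4} - 5310\right) = 337099 - - \frac{21015}{4} = 337099 + \frac{21015}{4} = \frac{1369411}{4}$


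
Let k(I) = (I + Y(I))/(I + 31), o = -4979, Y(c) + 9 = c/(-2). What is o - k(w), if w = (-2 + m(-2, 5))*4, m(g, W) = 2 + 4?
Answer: -234012/47 ≈ -4979.0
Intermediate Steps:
m(g, W) = 6
Y(c) = -9 - c/2 (Y(c) = -9 + c/(-2) = -9 + c*(-1/2) = -9 - c/2)
w = 16 (w = (-2 + 6)*4 = 4*4 = 16)
k(I) = (-9 + I/2)/(31 + I) (k(I) = (I + (-9 - I/2))/(I + 31) = (-9 + I/2)/(31 + I))
o - k(w) = -4979 - (-18 + 16)/(2*(31 + 16)) = -4979 - (-2)/(2*47) = -4979 - 1*(-1/47) = -4979 + 1/47 = -234012/47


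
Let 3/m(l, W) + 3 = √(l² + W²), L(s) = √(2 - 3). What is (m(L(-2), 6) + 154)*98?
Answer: 196637/13 + 147*√35/13 ≈ 15193.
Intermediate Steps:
L(s) = I (L(s) = √(-1) = I)
m(l, W) = 3/(-3 + √(W² + l²)) (m(l, W) = 3/(-3 + √(l² + W²)) = 3/(-3 + √(W² + l²)))
(m(L(-2), 6) + 154)*98 = (3/(-3 + √(6² + I²)) + 154)*98 = (3/(-3 + √(36 - 1)) + 154)*98 = (3/(-3 + √35) + 154)*98 = (154 + 3/(-3 + √35))*98 = 15092 + 294/(-3 + √35)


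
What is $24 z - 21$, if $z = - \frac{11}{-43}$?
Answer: $- \frac{639}{43} \approx -14.86$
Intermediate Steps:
$z = \frac{11}{43}$ ($z = \left(-11\right) \left(- \frac{1}{43}\right) = \frac{11}{43} \approx 0.25581$)
$24 z - 21 = 24 \cdot \frac{11}{43} - 21 = \frac{264}{43} - 21 = - \frac{639}{43}$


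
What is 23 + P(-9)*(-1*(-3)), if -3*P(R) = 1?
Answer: 22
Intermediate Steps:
P(R) = -⅓ (P(R) = -⅓*1 = -⅓)
23 + P(-9)*(-1*(-3)) = 23 - (-1)*(-3)/3 = 23 - ⅓*3 = 23 - 1 = 22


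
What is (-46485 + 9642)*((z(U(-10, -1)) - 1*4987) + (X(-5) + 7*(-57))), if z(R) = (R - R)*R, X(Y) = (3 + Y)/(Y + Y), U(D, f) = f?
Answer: 992145147/5 ≈ 1.9843e+8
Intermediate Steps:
X(Y) = (3 + Y)/(2*Y) (X(Y) = (3 + Y)/((2*Y)) = (3 + Y)*(1/(2*Y)) = (3 + Y)/(2*Y))
z(R) = 0 (z(R) = 0*R = 0)
(-46485 + 9642)*((z(U(-10, -1)) - 1*4987) + (X(-5) + 7*(-57))) = (-46485 + 9642)*((0 - 1*4987) + ((½)*(3 - 5)/(-5) + 7*(-57))) = -36843*((0 - 4987) + ((½)*(-⅕)*(-2) - 399)) = -36843*(-4987 + (⅕ - 399)) = -36843*(-4987 - 1994/5) = -36843*(-26929/5) = 992145147/5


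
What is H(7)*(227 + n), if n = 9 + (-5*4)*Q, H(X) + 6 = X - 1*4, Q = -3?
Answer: -888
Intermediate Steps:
H(X) = -10 + X (H(X) = -6 + (X - 1*4) = -6 + (X - 4) = -6 + (-4 + X) = -10 + X)
n = 69 (n = 9 - 5*4*(-3) = 9 - 20*(-3) = 9 + 60 = 69)
H(7)*(227 + n) = (-10 + 7)*(227 + 69) = -3*296 = -888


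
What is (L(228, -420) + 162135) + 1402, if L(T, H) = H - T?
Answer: 162889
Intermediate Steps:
(L(228, -420) + 162135) + 1402 = ((-420 - 1*228) + 162135) + 1402 = ((-420 - 228) + 162135) + 1402 = (-648 + 162135) + 1402 = 161487 + 1402 = 162889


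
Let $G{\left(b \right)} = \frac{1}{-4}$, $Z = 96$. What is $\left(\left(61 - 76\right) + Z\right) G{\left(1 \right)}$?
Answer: $- \frac{81}{4} \approx -20.25$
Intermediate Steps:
$G{\left(b \right)} = - \frac{1}{4}$
$\left(\left(61 - 76\right) + Z\right) G{\left(1 \right)} = \left(\left(61 - 76\right) + 96\right) \left(- \frac{1}{4}\right) = \left(-15 + 96\right) \left(- \frac{1}{4}\right) = 81 \left(- \frac{1}{4}\right) = - \frac{81}{4}$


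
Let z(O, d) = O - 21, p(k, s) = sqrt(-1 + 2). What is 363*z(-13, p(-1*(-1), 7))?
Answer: -12342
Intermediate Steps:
p(k, s) = 1 (p(k, s) = sqrt(1) = 1)
z(O, d) = -21 + O
363*z(-13, p(-1*(-1), 7)) = 363*(-21 - 13) = 363*(-34) = -12342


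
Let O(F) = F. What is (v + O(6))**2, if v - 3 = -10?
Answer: 1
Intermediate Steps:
v = -7 (v = 3 - 10 = -7)
(v + O(6))**2 = (-7 + 6)**2 = (-1)**2 = 1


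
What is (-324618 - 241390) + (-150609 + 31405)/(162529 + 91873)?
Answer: -71996843210/127201 ≈ -5.6601e+5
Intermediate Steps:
(-324618 - 241390) + (-150609 + 31405)/(162529 + 91873) = -566008 - 119204/254402 = -566008 - 119204*1/254402 = -566008 - 59602/127201 = -71996843210/127201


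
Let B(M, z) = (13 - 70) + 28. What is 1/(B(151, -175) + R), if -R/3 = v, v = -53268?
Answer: 1/159775 ≈ 6.2588e-6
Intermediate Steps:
R = 159804 (R = -3*(-53268) = 159804)
B(M, z) = -29 (B(M, z) = -57 + 28 = -29)
1/(B(151, -175) + R) = 1/(-29 + 159804) = 1/159775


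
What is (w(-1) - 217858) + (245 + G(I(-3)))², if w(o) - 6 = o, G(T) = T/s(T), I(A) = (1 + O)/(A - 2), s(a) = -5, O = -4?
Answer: -98679241/625 ≈ -1.5789e+5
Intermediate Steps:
I(A) = -3/(-2 + A) (I(A) = (1 - 4)/(A - 2) = -3/(-2 + A))
G(T) = -T/5 (G(T) = T/(-5) = T*(-⅕) = -T/5)
w(o) = 6 + o
(w(-1) - 217858) + (245 + G(I(-3)))² = ((6 - 1) - 217858) + (245 - (-3)/(5*(-2 - 3)))² = (5 - 217858) + (245 - (-3)/(5*(-5)))² = -217853 + (245 - (-3)*(-1)/(5*5))² = -217853 + (245 - ⅕*⅗)² = -217853 + (245 - 3/25)² = -217853 + (6122/25)² = -217853 + 37478884/625 = -98679241/625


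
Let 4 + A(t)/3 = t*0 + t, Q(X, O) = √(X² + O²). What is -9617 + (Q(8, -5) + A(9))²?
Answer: -9303 + 30*√89 ≈ -9020.0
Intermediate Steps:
Q(X, O) = √(O² + X²)
A(t) = -12 + 3*t (A(t) = -12 + 3*(t*0 + t) = -12 + 3*(0 + t) = -12 + 3*t)
-9617 + (Q(8, -5) + A(9))² = -9617 + (√((-5)² + 8²) + (-12 + 3*9))² = -9617 + (√(25 + 64) + (-12 + 27))² = -9617 + (√89 + 15)² = -9617 + (15 + √89)²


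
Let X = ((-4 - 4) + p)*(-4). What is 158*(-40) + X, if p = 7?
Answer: -6316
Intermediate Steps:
X = 4 (X = ((-4 - 4) + 7)*(-4) = (-8 + 7)*(-4) = -1*(-4) = 4)
158*(-40) + X = 158*(-40) + 4 = -6320 + 4 = -6316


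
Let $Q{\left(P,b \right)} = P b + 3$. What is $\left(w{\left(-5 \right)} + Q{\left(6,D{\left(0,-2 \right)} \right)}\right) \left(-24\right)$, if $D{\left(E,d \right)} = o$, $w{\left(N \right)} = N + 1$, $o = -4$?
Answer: $600$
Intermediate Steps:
$w{\left(N \right)} = 1 + N$
$D{\left(E,d \right)} = -4$
$Q{\left(P,b \right)} = 3 + P b$
$\left(w{\left(-5 \right)} + Q{\left(6,D{\left(0,-2 \right)} \right)}\right) \left(-24\right) = \left(\left(1 - 5\right) + \left(3 + 6 \left(-4\right)\right)\right) \left(-24\right) = \left(-4 + \left(3 - 24\right)\right) \left(-24\right) = \left(-4 - 21\right) \left(-24\right) = \left(-25\right) \left(-24\right) = 600$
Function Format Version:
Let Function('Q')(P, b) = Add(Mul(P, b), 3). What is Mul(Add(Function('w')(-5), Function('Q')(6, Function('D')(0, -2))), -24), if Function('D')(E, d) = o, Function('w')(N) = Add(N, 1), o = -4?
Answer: 600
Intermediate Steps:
Function('w')(N) = Add(1, N)
Function('D')(E, d) = -4
Function('Q')(P, b) = Add(3, Mul(P, b))
Mul(Add(Function('w')(-5), Function('Q')(6, Function('D')(0, -2))), -24) = Mul(Add(Add(1, -5), Add(3, Mul(6, -4))), -24) = Mul(Add(-4, Add(3, -24)), -24) = Mul(Add(-4, -21), -24) = Mul(-25, -24) = 600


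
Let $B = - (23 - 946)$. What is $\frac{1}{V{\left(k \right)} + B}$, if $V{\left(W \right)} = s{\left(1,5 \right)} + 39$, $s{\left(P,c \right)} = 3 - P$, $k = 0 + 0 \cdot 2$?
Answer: $\frac{1}{964} \approx 0.0010373$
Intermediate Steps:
$k = 0$ ($k = 0 + 0 = 0$)
$V{\left(W \right)} = 41$ ($V{\left(W \right)} = \left(3 - 1\right) + 39 = 2 + 39 = 41$)
$B = 923$ ($B = - (23 - 946) = \left(-1\right) \left(-923\right) = 923$)
$\frac{1}{V{\left(k \right)} + B} = \frac{1}{41 + 923} = \frac{1}{964}$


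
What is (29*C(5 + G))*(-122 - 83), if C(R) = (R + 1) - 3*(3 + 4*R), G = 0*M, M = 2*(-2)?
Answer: 374535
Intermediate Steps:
M = -4
G = 0 (G = 0*(-4) = 0)
C(R) = -8 - 11*R (C(R) = (1 + R) + (-9 - 12*R) = -8 - 11*R)
(29*C(5 + G))*(-122 - 83) = (29*(-8 - 11*(5 + 0)))*(-122 - 83) = (29*(-8 - 11*5))*(-205) = (29*(-8 - 55))*(-205) = (29*(-63))*(-205) = -1827*(-205) = 374535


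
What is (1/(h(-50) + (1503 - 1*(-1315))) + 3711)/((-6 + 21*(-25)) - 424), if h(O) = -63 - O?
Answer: -10409356/2678775 ≈ -3.8859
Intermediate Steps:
(1/(h(-50) + (1503 - 1*(-1315))) + 3711)/((-6 + 21*(-25)) - 424) = (1/((-63 - 1*(-50)) + (1503 - 1*(-1315))) + 3711)/((-6 + 21*(-25)) - 424) = (1/((-63 + 50) + (1503 + 1315)) + 3711)/((-6 - 525) - 424) = (1/(-13 + 2818) + 3711)/(-531 - 424) = (1/2805 + 3711)/(-955) = (1/2805 + 3711)*(-1/955) = (10409356/2805)*(-1/955) = -10409356/2678775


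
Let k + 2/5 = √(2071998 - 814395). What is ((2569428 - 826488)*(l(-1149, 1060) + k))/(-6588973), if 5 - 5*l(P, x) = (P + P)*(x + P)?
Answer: 71292869172/6588973 - 1742940*√1257603/6588973 ≈ 10523.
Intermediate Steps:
l(P, x) = 1 - 2*P*(P + x)/5 (l(P, x) = 1 - (P + P)*(x + P)/5 = 1 - 2*P*(P + x)/5)
k = -⅖ + √1257603 (k = -⅖ + √(2071998 - 814395) = -⅖ + √1257603 ≈ 1121.0)
((2569428 - 826488)*(l(-1149, 1060) + k))/(-6588973) = ((2569428 - 826488)*((1 - ⅖*(-1149)² - ⅖*(-1149)*1060) + (-⅖ + √1257603)))/(-6588973) = (1742940*((1 - ⅖*1320201 + 487176) + (-⅖ + √1257603)))*(-1/6588973) = (1742940*((1 - 2640402/5 + 487176) + (-⅖ + √1257603)))*(-1/6588973) = (1742940*(-204517/5 + (-⅖ + √1257603)))*(-1/6588973) = (1742940*(-204519/5 + √1257603))*(-1/6588973) = (-71292869172 + 1742940*√1257603)*(-1/6588973) = 71292869172/6588973 - 1742940*√1257603/6588973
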